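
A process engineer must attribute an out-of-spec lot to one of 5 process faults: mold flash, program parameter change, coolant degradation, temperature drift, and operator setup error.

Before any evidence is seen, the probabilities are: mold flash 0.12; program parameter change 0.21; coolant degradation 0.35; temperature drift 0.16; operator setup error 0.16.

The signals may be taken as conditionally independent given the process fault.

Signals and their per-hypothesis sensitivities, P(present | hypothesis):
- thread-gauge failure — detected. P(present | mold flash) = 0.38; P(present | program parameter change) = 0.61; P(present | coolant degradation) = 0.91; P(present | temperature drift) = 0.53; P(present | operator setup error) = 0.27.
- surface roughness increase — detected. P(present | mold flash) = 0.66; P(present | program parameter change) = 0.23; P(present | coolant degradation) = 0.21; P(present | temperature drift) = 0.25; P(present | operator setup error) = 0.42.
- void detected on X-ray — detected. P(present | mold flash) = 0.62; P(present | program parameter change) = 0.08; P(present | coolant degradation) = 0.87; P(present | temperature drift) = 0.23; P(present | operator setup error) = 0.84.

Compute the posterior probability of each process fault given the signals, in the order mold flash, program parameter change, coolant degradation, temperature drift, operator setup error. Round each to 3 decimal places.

For each hypothesis, the unnormalized posterior weight is prior × product of the signal likelihoods:
  mold flash: 0.12 × 0.38 × 0.66 × 0.62 = 0.01866
  program parameter change: 0.21 × 0.61 × 0.23 × 0.08 = 0.002357
  coolant degradation: 0.35 × 0.91 × 0.21 × 0.87 = 0.05819
  temperature drift: 0.16 × 0.53 × 0.25 × 0.23 = 0.004876
  operator setup error: 0.16 × 0.27 × 0.42 × 0.84 = 0.015241
Normalizing constant Z = 0.01866 + 0.002357 + 0.05819 + 0.004876 + 0.015241 = 0.099323.
P(mold flash | evidence) = 0.01866 / 0.099323 ≈ 0.188
P(program parameter change | evidence) = 0.002357 / 0.099323 ≈ 0.024
P(coolant degradation | evidence) = 0.05819 / 0.099323 ≈ 0.586
P(temperature drift | evidence) = 0.004876 / 0.099323 ≈ 0.049
P(operator setup error | evidence) = 0.015241 / 0.099323 ≈ 0.153

0.188, 0.024, 0.586, 0.049, 0.153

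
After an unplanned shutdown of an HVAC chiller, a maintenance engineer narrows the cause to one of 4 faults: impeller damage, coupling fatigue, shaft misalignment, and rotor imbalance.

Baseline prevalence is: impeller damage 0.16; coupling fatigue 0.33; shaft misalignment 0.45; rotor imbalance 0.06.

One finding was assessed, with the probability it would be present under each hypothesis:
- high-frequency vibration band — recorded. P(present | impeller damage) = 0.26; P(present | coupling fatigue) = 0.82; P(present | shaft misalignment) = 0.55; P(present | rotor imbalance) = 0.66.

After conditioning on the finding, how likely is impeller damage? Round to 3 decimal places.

By Bayes' rule, the unnormalized weight for each hypothesis is prior × likelihood:
  impeller damage: 0.16 × 0.26 = 0.0416
  coupling fatigue: 0.33 × 0.82 = 0.2706
  shaft misalignment: 0.45 × 0.55 = 0.2475
  rotor imbalance: 0.06 × 0.66 = 0.0396
Marginal likelihood of the evidence = 0.5993.
P(impeller damage | evidence) = 0.0416 / 0.5993 ≈ 0.069.

0.069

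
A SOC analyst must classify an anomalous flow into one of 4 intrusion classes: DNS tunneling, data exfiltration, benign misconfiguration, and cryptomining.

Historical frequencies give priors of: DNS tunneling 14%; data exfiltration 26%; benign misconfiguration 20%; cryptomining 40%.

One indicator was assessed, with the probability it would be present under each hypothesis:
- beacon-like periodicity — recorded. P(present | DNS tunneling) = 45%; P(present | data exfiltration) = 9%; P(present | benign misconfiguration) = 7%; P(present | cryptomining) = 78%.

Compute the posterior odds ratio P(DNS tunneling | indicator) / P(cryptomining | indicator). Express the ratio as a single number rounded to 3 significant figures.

Unnormalized posterior weight (prior times the indicator likelihood) for each of the two hypotheses:
  DNS tunneling: 0.14 × 0.45 = 0.063
  cryptomining: 0.40 × 0.78 = 0.312
Posterior odds = 0.063 / 0.312 ≈ 0.202.

0.202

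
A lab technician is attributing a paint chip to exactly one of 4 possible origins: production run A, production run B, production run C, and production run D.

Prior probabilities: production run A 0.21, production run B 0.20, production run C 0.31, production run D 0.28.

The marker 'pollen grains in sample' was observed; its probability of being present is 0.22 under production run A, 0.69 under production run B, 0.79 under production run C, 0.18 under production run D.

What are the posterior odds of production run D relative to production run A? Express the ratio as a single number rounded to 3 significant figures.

1.09

Unnormalized posterior weight (prior times the marker likelihood) for each of the two hypotheses:
  production run D: 0.28 × 0.18 = 0.0504
  production run A: 0.21 × 0.22 = 0.0462
Posterior odds = 0.0504 / 0.0462 ≈ 1.09.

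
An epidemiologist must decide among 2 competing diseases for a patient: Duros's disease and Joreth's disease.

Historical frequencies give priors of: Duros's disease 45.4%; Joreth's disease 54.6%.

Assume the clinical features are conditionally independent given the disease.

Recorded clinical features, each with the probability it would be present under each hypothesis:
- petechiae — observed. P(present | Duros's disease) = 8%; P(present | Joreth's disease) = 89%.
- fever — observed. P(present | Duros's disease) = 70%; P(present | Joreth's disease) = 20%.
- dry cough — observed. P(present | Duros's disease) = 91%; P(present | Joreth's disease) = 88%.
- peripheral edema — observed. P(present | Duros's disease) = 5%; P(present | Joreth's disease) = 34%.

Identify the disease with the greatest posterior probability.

Multiply each prior by the joint likelihood of the clinical feature pattern:
  Duros's disease: 0.454 × 0.08 × 0.70 × 0.91 × 0.05 = 0.0011568
  Joreth's disease: 0.546 × 0.89 × 0.20 × 0.88 × 0.34 = 0.029079
Marginal likelihood of the evidence = 0.030235.
P(Duros's disease | evidence) ≈ 0.0011568 / 0.030235 ≈ 0.038
P(Joreth's disease | evidence) ≈ 0.029079 / 0.030235 ≈ 0.962
The largest is 0.962, so Joreth's disease is most probable.

Joreth's disease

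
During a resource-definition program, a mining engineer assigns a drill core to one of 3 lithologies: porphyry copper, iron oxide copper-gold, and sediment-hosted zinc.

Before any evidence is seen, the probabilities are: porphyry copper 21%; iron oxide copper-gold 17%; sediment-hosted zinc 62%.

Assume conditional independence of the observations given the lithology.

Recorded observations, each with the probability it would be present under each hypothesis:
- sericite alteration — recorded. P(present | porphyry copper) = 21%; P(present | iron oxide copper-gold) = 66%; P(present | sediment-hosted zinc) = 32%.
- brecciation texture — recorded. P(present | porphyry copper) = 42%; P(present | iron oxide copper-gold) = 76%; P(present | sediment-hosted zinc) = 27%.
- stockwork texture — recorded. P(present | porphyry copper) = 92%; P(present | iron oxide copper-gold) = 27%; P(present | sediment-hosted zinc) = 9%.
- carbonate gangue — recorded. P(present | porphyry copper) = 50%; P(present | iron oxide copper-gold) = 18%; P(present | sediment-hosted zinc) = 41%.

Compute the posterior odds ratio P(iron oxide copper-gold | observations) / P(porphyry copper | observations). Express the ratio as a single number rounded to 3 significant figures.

0.486

Posterior odds equal prior odds times the likelihood ratio; only the two competing hypotheses matter.
  iron oxide copper-gold: 0.17 × 0.66 × 0.76 × 0.27 × 0.18 = 0.0041442
  porphyry copper: 0.21 × 0.21 × 0.42 × 0.92 × 0.50 = 0.0085201
Odds(iron oxide copper-gold : porphyry copper) = 0.0041442 / 0.0085201 ≈ 0.486.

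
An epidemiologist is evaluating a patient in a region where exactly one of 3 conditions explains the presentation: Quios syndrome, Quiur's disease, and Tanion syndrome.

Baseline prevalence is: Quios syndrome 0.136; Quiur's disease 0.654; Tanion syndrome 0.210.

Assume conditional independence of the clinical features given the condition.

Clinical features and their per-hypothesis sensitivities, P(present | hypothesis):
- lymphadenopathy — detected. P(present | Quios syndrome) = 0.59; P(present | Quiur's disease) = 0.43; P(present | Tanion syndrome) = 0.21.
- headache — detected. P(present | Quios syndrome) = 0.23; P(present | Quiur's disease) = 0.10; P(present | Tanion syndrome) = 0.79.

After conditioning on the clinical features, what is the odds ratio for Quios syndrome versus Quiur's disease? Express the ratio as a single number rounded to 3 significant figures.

0.656

Unnormalized posterior weight (prior times the clinical feature likelihoods) for each of the two hypotheses:
  Quios syndrome: 0.136 × 0.59 × 0.23 = 0.018455
  Quiur's disease: 0.654 × 0.43 × 0.10 = 0.028122
Posterior odds = 0.018455 / 0.028122 ≈ 0.656.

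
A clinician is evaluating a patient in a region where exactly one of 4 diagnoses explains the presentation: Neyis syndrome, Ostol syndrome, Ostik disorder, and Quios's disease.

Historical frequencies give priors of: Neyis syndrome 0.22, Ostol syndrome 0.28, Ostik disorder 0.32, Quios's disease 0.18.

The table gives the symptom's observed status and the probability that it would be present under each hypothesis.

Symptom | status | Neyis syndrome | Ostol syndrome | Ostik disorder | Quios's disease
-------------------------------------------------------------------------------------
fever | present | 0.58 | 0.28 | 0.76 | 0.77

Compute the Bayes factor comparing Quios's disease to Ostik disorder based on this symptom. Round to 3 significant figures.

1.01

The Bayes factor is the ratio of the two likelihoods.
  Quios's disease: 0.77
  Ostik disorder: 0.76
Bayes factor = 0.77 / 0.76 ≈ 1.01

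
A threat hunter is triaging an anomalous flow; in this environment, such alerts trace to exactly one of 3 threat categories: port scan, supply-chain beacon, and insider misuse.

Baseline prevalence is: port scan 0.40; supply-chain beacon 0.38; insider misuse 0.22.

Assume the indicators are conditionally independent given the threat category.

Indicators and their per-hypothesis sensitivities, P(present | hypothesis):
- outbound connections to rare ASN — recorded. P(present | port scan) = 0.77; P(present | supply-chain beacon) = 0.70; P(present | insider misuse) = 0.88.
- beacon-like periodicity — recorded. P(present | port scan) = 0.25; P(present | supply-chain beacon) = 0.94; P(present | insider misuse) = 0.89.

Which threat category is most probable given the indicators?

Multiply each prior by the joint likelihood of the indicator pattern:
  port scan: 0.40 × 0.77 × 0.25 = 0.077
  supply-chain beacon: 0.38 × 0.70 × 0.94 = 0.25004
  insider misuse: 0.22 × 0.88 × 0.89 = 0.1723
Marginal likelihood of the evidence = 0.49934.
P(port scan | evidence) ≈ 0.077 / 0.49934 ≈ 0.154
P(supply-chain beacon | evidence) ≈ 0.25004 / 0.49934 ≈ 0.501
P(insider misuse | evidence) ≈ 0.1723 / 0.49934 ≈ 0.345
The largest is 0.501, so supply-chain beacon is most probable.

supply-chain beacon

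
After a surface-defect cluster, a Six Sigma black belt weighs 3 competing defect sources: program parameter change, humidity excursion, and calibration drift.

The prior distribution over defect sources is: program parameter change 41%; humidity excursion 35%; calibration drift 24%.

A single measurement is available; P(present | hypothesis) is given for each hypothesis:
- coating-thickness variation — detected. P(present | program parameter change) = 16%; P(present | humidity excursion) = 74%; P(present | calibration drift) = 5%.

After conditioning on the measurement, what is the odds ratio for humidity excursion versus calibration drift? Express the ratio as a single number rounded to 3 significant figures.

21.6

Unnormalized posterior weight (prior times the measurement likelihood) for each of the two hypotheses:
  humidity excursion: 0.35 × 0.74 = 0.259
  calibration drift: 0.24 × 0.05 = 0.012
Odds(humidity excursion : calibration drift) = 0.259 / 0.012 ≈ 21.6.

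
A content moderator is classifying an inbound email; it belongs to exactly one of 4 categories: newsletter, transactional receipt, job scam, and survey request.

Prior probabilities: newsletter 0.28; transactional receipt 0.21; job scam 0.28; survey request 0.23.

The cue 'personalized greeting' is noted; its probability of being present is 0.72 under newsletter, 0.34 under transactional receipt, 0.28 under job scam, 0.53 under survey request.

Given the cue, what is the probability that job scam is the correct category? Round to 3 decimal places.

0.166

For each hypothesis, the unnormalized posterior weight is prior × likelihood:
  newsletter: 0.28 × 0.72 = 0.2016
  transactional receipt: 0.21 × 0.34 = 0.0714
  job scam: 0.28 × 0.28 = 0.0784
  survey request: 0.23 × 0.53 = 0.1219
Marginal likelihood of the evidence = 0.4733.
P(job scam | evidence) = 0.0784 / 0.4733 ≈ 0.166.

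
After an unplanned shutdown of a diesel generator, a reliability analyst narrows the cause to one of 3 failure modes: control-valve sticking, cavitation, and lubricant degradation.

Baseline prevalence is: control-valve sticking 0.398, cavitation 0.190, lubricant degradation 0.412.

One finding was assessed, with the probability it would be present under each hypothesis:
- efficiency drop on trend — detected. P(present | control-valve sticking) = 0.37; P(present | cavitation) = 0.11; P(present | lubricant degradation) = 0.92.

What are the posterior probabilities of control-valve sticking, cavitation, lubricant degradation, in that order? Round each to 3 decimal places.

For each hypothesis, the unnormalized posterior weight is prior × likelihood:
  control-valve sticking: 0.398 × 0.37 = 0.14726
  cavitation: 0.190 × 0.11 = 0.0209
  lubricant degradation: 0.412 × 0.92 = 0.37904
Normalizing constant Z = 0.14726 + 0.0209 + 0.37904 = 0.5472.
P(control-valve sticking | evidence) = 0.14726 / 0.5472 ≈ 0.269
P(cavitation | evidence) = 0.0209 / 0.5472 ≈ 0.038
P(lubricant degradation | evidence) = 0.37904 / 0.5472 ≈ 0.693

0.269, 0.038, 0.693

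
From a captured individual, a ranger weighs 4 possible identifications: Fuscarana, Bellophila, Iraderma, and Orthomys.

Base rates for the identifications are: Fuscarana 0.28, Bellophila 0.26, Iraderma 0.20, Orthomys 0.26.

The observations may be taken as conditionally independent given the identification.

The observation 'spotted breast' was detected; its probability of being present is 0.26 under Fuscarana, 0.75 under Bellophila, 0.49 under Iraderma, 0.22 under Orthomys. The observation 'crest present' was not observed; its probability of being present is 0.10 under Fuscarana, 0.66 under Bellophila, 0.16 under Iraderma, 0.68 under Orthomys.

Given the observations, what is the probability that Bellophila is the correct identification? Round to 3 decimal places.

Multiply each prior by the joint likelihood of the evidence pattern (using 1 − P(present | H) for each absent observation):
  Fuscarana: 0.28 × 0.26 × (1 − 0.10) = 0.06552
  Bellophila: 0.26 × 0.75 × (1 − 0.66) = 0.0663
  Iraderma: 0.20 × 0.49 × (1 − 0.16) = 0.08232
  Orthomys: 0.26 × 0.22 × (1 − 0.68) = 0.018304
Normalizing constant Z = 0.06552 + 0.0663 + 0.08232 + 0.018304 = 0.23244.
P(Bellophila | evidence) = 0.0663 / 0.23244 ≈ 0.285.

0.285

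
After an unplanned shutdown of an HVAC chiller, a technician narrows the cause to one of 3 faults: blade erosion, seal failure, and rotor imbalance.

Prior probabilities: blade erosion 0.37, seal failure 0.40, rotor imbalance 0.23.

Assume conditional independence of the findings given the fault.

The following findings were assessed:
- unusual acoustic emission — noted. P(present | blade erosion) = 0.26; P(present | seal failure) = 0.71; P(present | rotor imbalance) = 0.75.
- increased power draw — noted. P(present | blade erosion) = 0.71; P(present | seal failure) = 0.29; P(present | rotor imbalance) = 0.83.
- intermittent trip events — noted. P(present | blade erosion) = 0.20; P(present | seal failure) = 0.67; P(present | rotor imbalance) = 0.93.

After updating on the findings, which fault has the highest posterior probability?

Multiply each prior by the joint likelihood of the evidence pattern:
  blade erosion: 0.37 × 0.26 × 0.71 × 0.20 = 0.01366
  seal failure: 0.40 × 0.71 × 0.29 × 0.67 = 0.055181
  rotor imbalance: 0.23 × 0.75 × 0.83 × 0.93 = 0.13315
Normalizing constant Z = 0.01366 + 0.055181 + 0.13315 = 0.20199.
P(blade erosion | evidence) ≈ 0.01366 / 0.20199 ≈ 0.068
P(seal failure | evidence) ≈ 0.055181 / 0.20199 ≈ 0.273
P(rotor imbalance | evidence) ≈ 0.13315 / 0.20199 ≈ 0.659
The largest is 0.659, so rotor imbalance is most probable.

rotor imbalance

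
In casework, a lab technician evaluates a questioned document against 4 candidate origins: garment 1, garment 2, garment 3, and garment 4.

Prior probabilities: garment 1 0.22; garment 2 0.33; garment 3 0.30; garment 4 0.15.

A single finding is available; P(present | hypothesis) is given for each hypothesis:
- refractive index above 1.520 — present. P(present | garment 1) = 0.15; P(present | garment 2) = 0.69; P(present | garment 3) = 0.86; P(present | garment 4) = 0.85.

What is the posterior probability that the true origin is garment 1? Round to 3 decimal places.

0.051

By Bayes' rule, the unnormalized weight for each hypothesis is prior × likelihood:
  garment 1: 0.22 × 0.15 = 0.033
  garment 2: 0.33 × 0.69 = 0.2277
  garment 3: 0.30 × 0.86 = 0.258
  garment 4: 0.15 × 0.85 = 0.1275
Marginal likelihood of the evidence = 0.6462.
P(garment 1 | evidence) = 0.033 / 0.6462 ≈ 0.051.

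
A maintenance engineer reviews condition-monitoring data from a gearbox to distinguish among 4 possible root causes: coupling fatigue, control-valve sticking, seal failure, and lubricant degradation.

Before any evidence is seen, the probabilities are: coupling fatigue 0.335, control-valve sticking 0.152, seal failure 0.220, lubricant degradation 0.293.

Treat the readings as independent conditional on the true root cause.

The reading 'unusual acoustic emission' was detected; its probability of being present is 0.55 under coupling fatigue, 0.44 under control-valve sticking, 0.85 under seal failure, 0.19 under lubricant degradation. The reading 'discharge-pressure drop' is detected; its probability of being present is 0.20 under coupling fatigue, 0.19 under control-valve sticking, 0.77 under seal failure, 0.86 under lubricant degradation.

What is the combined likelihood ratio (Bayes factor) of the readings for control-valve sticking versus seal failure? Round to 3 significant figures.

The Bayes factor is the ratio of the joint likelihoods of the reading pattern under the two hypotheses.
  control-valve sticking: 0.44 × 0.19 = 0.0836
  seal failure: 0.85 × 0.77 = 0.6545
Bayes factor = 0.0836 / 0.6545 ≈ 0.128

0.128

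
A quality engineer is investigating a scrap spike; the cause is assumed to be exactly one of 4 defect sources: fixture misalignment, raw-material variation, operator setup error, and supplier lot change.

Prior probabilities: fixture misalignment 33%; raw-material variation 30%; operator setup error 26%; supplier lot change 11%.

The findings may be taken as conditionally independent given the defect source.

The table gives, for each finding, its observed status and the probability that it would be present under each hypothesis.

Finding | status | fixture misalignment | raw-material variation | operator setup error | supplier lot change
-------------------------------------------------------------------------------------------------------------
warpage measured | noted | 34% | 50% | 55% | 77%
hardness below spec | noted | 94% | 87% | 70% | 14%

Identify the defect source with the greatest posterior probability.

Multiply each prior by the joint likelihood of the evidence pattern:
  fixture misalignment: 0.33 × 0.34 × 0.94 = 0.10547
  raw-material variation: 0.30 × 0.50 × 0.87 = 0.1305
  operator setup error: 0.26 × 0.55 × 0.70 = 0.1001
  supplier lot change: 0.11 × 0.77 × 0.14 = 0.011858
The unnormalized weights sum to 0.34793.
P(fixture misalignment | evidence) ≈ 0.10547 / 0.34793 ≈ 0.303
P(raw-material variation | evidence) ≈ 0.1305 / 0.34793 ≈ 0.375
P(operator setup error | evidence) ≈ 0.1001 / 0.34793 ≈ 0.288
P(supplier lot change | evidence) ≈ 0.011858 / 0.34793 ≈ 0.034
The largest is 0.375, so raw-material variation is most probable.

raw-material variation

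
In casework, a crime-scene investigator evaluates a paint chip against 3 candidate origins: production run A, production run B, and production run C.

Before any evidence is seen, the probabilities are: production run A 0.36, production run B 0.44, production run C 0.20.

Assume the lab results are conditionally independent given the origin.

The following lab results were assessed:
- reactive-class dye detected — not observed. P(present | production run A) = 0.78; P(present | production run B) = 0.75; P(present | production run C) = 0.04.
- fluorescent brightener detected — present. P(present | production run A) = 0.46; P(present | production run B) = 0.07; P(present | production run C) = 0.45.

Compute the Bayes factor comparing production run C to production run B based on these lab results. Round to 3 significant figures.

24.7

Joint likelihood of the lab result pattern under each hypothesis (using 1 − P(present | H) for each absent lab result):
  production run C: (1 − 0.04) × 0.45 = 0.432
  production run B: (1 − 0.75) × 0.07 = 0.0175
Bayes factor = 0.432 / 0.0175 ≈ 24.7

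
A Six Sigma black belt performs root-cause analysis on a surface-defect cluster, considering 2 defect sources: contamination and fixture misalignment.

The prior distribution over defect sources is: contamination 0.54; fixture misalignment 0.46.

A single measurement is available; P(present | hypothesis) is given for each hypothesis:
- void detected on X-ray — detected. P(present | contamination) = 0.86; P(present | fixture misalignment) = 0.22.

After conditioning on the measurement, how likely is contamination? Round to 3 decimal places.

0.821

By Bayes' rule, the unnormalized weight for each hypothesis is prior × likelihood:
  contamination: 0.54 × 0.86 = 0.4644
  fixture misalignment: 0.46 × 0.22 = 0.1012
Normalizing constant Z = 0.4644 + 0.1012 = 0.5656.
P(contamination | evidence) = 0.4644 / 0.5656 ≈ 0.821.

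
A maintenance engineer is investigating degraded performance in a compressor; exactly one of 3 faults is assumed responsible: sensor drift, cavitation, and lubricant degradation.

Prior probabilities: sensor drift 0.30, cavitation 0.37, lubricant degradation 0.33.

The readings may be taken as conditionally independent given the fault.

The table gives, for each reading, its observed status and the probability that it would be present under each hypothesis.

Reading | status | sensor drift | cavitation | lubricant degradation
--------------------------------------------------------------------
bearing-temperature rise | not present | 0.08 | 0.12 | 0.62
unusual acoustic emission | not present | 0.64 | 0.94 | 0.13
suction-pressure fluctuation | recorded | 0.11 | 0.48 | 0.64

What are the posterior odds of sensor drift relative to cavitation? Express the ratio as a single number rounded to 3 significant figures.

1.17

The normalizing constant cancels in an odds ratio, so compute prior × likelihood for the two hypotheses only (using 1 − P(present | H) for each absent reading):
  sensor drift: 0.30 × (1 − 0.08) × (1 − 0.64) × 0.11 = 0.01093
  cavitation: 0.37 × (1 − 0.12) × (1 − 0.94) × 0.48 = 0.0093773
Posterior odds = 0.01093 / 0.0093773 ≈ 1.17.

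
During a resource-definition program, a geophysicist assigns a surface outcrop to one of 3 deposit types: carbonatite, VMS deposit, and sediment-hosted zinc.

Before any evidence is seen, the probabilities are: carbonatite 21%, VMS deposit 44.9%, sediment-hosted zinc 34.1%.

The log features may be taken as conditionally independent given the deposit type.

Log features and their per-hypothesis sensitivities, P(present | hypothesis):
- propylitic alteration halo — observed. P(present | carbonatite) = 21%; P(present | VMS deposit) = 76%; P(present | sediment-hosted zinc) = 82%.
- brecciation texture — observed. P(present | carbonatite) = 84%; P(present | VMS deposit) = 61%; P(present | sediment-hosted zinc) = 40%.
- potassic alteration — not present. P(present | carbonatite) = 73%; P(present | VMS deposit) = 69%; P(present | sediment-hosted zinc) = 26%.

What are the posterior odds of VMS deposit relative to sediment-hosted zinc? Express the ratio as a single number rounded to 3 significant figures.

0.780

The normalizing constant cancels in an odds ratio, so compute prior × likelihood for the two hypotheses only (using 1 − P(present | H) for each absent log feature):
  VMS deposit: 0.449 × 0.76 × 0.61 × (1 − 0.69) = 0.064528
  sediment-hosted zinc: 0.341 × 0.82 × 0.40 × (1 − 0.26) = 0.082768
Posterior odds = 0.064528 / 0.082768 ≈ 0.780.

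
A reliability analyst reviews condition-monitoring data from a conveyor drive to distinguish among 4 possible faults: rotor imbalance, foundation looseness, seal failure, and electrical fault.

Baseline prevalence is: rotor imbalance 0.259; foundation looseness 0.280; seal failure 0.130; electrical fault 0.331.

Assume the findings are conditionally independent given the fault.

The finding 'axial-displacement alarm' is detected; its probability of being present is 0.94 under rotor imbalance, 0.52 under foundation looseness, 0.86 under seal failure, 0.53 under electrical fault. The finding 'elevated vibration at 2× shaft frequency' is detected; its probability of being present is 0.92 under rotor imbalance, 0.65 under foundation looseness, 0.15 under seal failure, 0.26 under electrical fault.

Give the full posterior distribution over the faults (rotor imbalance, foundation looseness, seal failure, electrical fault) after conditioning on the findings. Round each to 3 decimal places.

0.588, 0.248, 0.044, 0.120

By Bayes' rule with conditional independence, the unnormalized weight for each hypothesis is prior × ∏ likelihoods:
  rotor imbalance: 0.259 × 0.94 × 0.92 = 0.22398
  foundation looseness: 0.280 × 0.52 × 0.65 = 0.09464
  seal failure: 0.130 × 0.86 × 0.15 = 0.01677
  electrical fault: 0.331 × 0.53 × 0.26 = 0.045612
Marginal likelihood of the evidence = 0.381.
P(rotor imbalance | evidence) = 0.22398 / 0.381 ≈ 0.588
P(foundation looseness | evidence) = 0.09464 / 0.381 ≈ 0.248
P(seal failure | evidence) = 0.01677 / 0.381 ≈ 0.044
P(electrical fault | evidence) = 0.045612 / 0.381 ≈ 0.120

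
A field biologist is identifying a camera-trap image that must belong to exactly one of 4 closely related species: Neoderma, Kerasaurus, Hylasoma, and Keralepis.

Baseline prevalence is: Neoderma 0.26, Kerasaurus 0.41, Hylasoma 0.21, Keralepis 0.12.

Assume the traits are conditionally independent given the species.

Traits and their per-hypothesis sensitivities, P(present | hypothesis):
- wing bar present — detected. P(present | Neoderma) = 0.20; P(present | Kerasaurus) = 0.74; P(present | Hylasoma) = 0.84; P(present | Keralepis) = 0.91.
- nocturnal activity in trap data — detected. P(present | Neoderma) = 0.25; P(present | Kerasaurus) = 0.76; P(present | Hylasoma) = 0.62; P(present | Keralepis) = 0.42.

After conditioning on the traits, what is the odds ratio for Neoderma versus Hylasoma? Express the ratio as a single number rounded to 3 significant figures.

The normalizing constant cancels in an odds ratio, so compute prior × likelihood for the two hypotheses only:
  Neoderma: 0.26 × 0.20 × 0.25 = 0.013
  Hylasoma: 0.21 × 0.84 × 0.62 = 0.10937
Odds(Neoderma : Hylasoma) = 0.013 / 0.10937 ≈ 0.119.

0.119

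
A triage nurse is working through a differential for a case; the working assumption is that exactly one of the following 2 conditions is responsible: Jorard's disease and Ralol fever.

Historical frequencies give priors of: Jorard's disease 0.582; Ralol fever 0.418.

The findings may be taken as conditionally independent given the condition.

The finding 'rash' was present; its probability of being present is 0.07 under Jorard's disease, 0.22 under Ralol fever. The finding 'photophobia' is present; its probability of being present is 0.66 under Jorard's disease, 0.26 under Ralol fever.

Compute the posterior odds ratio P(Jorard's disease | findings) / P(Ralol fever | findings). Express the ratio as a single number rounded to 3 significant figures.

1.12

Unnormalized posterior weight (prior times the finding likelihoods) for each of the two hypotheses:
  Jorard's disease: 0.582 × 0.07 × 0.66 = 0.026888
  Ralol fever: 0.418 × 0.22 × 0.26 = 0.02391
Odds(Jorard's disease : Ralol fever) = 0.026888 / 0.02391 ≈ 1.12.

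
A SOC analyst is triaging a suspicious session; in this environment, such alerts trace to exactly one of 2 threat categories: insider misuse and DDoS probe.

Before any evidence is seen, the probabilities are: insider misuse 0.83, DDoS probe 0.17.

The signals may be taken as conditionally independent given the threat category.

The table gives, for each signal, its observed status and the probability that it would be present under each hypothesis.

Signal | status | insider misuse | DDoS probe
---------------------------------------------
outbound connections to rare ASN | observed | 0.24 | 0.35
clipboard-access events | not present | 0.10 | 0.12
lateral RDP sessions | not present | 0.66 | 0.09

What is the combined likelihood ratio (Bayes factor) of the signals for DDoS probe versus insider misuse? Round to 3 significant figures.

3.82

Take the product of per-signal likelihoods under each hypothesis (using 1 − P(present | H) for each absent signal), then divide.
  DDoS probe: 0.35 × (1 − 0.12) × (1 − 0.09) = 0.28028
  insider misuse: 0.24 × (1 − 0.10) × (1 − 0.66) = 0.07344
Bayes factor = 0.28028 / 0.07344 ≈ 3.82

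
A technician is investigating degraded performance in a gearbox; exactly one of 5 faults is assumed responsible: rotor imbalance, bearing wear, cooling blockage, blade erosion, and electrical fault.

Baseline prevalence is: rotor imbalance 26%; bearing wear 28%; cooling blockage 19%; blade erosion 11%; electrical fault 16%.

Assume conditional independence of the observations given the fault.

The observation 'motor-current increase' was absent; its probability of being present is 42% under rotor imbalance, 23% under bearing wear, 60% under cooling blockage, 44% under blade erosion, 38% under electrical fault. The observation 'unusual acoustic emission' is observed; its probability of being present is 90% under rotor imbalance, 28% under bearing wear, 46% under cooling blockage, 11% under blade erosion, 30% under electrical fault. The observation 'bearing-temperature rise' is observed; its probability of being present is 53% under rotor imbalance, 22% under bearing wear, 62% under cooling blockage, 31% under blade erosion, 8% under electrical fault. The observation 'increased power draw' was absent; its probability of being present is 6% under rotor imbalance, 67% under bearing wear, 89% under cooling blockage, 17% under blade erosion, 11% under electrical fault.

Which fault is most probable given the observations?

By Bayes' rule with conditional independence, the unnormalized weight for each hypothesis is prior × ∏ likelihoods (using 1 − P(present | H) for each absent observation):
  rotor imbalance: 0.26 × (1 − 0.42) × 0.90 × 0.53 × (1 − 0.06) = 0.067616
  bearing wear: 0.28 × (1 − 0.23) × 0.28 × 0.22 × (1 − 0.67) = 0.0043827
  cooling blockage: 0.19 × (1 − 0.60) × 0.46 × 0.62 × (1 − 0.89) = 0.0023843
  blade erosion: 0.11 × (1 − 0.44) × 0.11 × 0.31 × (1 − 0.17) = 0.0017435
  electrical fault: 0.16 × (1 − 0.38) × 0.30 × 0.08 × (1 − 0.11) = 0.0021189
Marginal likelihood of the evidence = 0.078245.
P(rotor imbalance | evidence) ≈ 0.067616 / 0.078245 ≈ 0.864
P(bearing wear | evidence) ≈ 0.0043827 / 0.078245 ≈ 0.056
P(cooling blockage | evidence) ≈ 0.0023843 / 0.078245 ≈ 0.030
P(blade erosion | evidence) ≈ 0.0017435 / 0.078245 ≈ 0.022
P(electrical fault | evidence) ≈ 0.0021189 / 0.078245 ≈ 0.027
The largest is 0.864, so rotor imbalance is most probable.

rotor imbalance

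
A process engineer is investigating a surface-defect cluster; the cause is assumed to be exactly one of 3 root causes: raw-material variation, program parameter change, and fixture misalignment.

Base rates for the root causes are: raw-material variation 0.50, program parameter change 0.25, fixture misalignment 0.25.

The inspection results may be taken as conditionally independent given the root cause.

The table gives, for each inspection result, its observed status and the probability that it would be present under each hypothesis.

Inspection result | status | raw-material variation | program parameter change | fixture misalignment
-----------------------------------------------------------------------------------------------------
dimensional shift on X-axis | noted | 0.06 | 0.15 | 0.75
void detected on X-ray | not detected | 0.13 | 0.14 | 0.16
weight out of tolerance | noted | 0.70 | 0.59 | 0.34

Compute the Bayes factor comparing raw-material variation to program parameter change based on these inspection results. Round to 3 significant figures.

The Bayes factor is the ratio of the joint likelihoods of the inspection result pattern under the two hypotheses (using 1 − P(present | H) for each absent inspection result).
  raw-material variation: 0.06 × (1 − 0.13) × 0.70 = 0.03654
  program parameter change: 0.15 × (1 − 0.14) × 0.59 = 0.07611
Bayes factor = 0.03654 / 0.07611 ≈ 0.480

0.480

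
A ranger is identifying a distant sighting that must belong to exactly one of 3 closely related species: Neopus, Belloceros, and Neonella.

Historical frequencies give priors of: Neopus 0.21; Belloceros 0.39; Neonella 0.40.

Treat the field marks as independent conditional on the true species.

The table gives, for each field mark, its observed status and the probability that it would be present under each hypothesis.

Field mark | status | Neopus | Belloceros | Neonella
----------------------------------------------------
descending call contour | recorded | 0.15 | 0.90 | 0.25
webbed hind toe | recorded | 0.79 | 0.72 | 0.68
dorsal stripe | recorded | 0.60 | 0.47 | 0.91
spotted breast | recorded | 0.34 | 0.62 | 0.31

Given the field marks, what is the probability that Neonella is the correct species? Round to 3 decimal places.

Multiply each prior by the joint likelihood of the field mark pattern:
  Neopus: 0.21 × 0.15 × 0.79 × 0.60 × 0.34 = 0.0050765
  Belloceros: 0.39 × 0.90 × 0.72 × 0.47 × 0.62 = 0.073643
  Neonella: 0.40 × 0.25 × 0.68 × 0.91 × 0.31 = 0.019183
Normalizing constant Z = 0.0050765 + 0.073643 + 0.019183 = 0.097902.
P(Neonella | evidence) = 0.019183 / 0.097902 ≈ 0.196.

0.196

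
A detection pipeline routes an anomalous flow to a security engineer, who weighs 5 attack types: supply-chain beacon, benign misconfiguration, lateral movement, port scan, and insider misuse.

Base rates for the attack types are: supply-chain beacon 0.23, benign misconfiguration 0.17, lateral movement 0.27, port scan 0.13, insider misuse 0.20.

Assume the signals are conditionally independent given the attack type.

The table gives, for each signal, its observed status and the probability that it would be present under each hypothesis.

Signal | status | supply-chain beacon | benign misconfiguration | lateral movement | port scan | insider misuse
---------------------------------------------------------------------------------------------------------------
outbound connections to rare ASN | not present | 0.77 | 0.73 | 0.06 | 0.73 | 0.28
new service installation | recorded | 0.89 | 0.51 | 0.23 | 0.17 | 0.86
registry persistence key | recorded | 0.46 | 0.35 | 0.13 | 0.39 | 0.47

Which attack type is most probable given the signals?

insider misuse

For each hypothesis, the unnormalized posterior weight is prior × product of the signal likelihoods (using 1 − P(present | H) for each absent signal):
  supply-chain beacon: 0.23 × (1 − 0.77) × 0.89 × 0.46 = 0.021657
  benign misconfiguration: 0.17 × (1 − 0.73) × 0.51 × 0.35 = 0.0081931
  lateral movement: 0.27 × (1 − 0.06) × 0.23 × 0.13 = 0.0075886
  port scan: 0.13 × (1 − 0.73) × 0.17 × 0.39 = 0.0023271
  insider misuse: 0.20 × (1 − 0.28) × 0.86 × 0.47 = 0.058205
Marginal likelihood of the evidence = 0.097971.
P(supply-chain beacon | evidence) ≈ 0.021657 / 0.097971 ≈ 0.221
P(benign misconfiguration | evidence) ≈ 0.0081931 / 0.097971 ≈ 0.084
P(lateral movement | evidence) ≈ 0.0075886 / 0.097971 ≈ 0.077
P(port scan | evidence) ≈ 0.0023271 / 0.097971 ≈ 0.024
P(insider misuse | evidence) ≈ 0.058205 / 0.097971 ≈ 0.594
The largest is 0.594, so insider misuse is most probable.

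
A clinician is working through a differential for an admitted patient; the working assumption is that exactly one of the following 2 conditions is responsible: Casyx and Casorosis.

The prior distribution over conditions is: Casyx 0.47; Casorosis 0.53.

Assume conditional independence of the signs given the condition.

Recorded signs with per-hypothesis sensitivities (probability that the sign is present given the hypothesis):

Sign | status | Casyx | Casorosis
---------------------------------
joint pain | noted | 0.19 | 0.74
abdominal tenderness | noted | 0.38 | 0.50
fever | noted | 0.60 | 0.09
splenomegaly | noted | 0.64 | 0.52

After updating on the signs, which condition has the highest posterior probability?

By Bayes' rule with conditional independence, the unnormalized weight for each hypothesis is prior × ∏ likelihoods:
  Casyx: 0.47 × 0.19 × 0.38 × 0.60 × 0.64 = 0.013031
  Casorosis: 0.53 × 0.74 × 0.50 × 0.09 × 0.52 = 0.0091775
The unnormalized weights sum to 0.022208.
P(Casyx | evidence) ≈ 0.013031 / 0.022208 ≈ 0.587
P(Casorosis | evidence) ≈ 0.0091775 / 0.022208 ≈ 0.413
The largest is 0.587, so Casyx is most probable.

Casyx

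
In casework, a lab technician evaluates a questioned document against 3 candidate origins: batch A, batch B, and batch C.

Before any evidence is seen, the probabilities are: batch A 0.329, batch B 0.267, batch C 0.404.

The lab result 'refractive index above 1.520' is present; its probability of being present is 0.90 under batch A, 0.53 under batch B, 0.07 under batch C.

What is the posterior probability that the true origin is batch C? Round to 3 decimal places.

0.061

By Bayes' rule, the unnormalized weight for each hypothesis is prior × likelihood:
  batch A: 0.329 × 0.90 = 0.2961
  batch B: 0.267 × 0.53 = 0.14151
  batch C: 0.404 × 0.07 = 0.02828
The unnormalized weights sum to 0.46589.
P(batch C | evidence) = 0.02828 / 0.46589 ≈ 0.061.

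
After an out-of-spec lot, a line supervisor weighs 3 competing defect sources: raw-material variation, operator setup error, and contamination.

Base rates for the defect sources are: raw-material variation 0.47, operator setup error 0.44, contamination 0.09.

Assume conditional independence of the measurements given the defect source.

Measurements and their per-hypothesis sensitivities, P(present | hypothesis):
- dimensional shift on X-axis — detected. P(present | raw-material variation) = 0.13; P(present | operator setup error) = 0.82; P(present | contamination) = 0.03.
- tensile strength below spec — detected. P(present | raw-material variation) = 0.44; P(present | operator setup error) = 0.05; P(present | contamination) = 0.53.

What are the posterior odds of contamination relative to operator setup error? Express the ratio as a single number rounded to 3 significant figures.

0.0793

The normalizing constant cancels in an odds ratio, so compute prior × likelihood for the two hypotheses only:
  contamination: 0.09 × 0.03 × 0.53 = 0.001431
  operator setup error: 0.44 × 0.82 × 0.05 = 0.01804
Posterior odds = 0.001431 / 0.01804 ≈ 0.0793.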